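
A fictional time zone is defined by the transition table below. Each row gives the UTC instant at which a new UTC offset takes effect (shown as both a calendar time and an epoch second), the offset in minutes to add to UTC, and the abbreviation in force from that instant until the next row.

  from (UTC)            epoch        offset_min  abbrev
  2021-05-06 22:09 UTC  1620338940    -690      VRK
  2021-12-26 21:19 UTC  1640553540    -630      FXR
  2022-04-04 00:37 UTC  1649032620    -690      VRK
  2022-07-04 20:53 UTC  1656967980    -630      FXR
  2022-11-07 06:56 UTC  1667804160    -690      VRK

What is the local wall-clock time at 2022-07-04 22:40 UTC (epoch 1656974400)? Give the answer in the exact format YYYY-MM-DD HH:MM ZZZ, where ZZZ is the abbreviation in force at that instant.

2022-07-04 12:10 FXR

Query: 2022-07-04 22:40 UTC
Rule 4/5 (FXR, -10:30): 2022-07-04 20:53 UTC ≤ query < 2022-11-07 06:56 UTC
22·60 + 40 - 630 = 730 min
730 = 0·1440 + 730; 730 = 12·60 + 10 → 12:10, same day
→ 2022-07-04 12:10 FXR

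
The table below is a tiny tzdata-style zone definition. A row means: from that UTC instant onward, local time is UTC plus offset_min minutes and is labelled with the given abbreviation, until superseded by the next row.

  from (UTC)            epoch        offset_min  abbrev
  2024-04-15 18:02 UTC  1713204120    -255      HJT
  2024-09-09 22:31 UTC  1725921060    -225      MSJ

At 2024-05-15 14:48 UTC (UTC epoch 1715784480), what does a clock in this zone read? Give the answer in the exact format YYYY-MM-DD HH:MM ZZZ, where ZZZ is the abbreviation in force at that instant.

2024-05-15 10:33 HJT

Query: 2024-05-15 14:48 UTC
Rule 1/2 (HJT, -04:15): 2024-04-15 18:02 UTC ≤ query < 2024-09-09 22:31 UTC
14·60 + 48 - 255 = 633 min
633 = 0·1440 + 633; 633 = 10·60 + 33 → 10:33, same day
→ 2024-05-15 10:33 HJT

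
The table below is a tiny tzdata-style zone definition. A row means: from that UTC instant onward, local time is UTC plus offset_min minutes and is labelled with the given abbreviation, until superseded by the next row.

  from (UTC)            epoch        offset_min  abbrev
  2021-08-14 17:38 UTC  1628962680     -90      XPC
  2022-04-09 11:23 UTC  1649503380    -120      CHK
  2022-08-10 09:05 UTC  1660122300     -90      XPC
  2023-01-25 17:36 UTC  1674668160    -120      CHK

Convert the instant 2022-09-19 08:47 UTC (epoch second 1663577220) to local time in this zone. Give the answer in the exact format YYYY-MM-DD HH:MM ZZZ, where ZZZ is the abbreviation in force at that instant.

2022-09-19 07:17 XPC

Query: 2022-09-19 08:47 UTC
Rule 3/4 (XPC, -01:30): 2022-08-10 09:05 UTC ≤ query < 2023-01-25 17:36 UTC
8·60 + 47 - 90 = 437 min
437 = 0·1440 + 437; 437 = 7·60 + 17 → 07:17, same day
→ 2022-09-19 07:17 XPC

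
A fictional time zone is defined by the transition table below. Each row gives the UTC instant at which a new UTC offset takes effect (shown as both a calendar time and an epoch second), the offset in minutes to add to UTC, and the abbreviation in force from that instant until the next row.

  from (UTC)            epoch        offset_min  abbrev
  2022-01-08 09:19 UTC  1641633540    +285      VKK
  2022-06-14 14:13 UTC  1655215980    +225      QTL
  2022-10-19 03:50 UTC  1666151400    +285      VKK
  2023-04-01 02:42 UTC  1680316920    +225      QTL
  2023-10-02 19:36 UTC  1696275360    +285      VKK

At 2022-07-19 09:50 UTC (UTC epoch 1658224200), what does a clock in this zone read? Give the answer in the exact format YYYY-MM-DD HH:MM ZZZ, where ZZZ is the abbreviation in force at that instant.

Query: 2022-07-19 09:50 UTC
Rule 2/5 (QTL, +03:45): 2022-06-14 14:13 UTC ≤ query < 2022-10-19 03:50 UTC
9·60 + 50 + 225 = 815 min
815 = 0·1440 + 815; 815 = 13·60 + 35 → 13:35, same day
→ 2022-07-19 13:35 QTL

2022-07-19 13:35 QTL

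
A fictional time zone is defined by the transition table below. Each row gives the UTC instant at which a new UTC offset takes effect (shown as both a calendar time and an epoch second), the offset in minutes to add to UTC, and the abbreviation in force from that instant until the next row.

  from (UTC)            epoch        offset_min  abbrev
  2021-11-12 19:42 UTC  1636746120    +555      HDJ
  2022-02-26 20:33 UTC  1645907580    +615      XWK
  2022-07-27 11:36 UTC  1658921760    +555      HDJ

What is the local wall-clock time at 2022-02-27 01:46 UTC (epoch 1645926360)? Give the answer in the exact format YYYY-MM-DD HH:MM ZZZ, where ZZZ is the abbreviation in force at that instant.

Query: 2022-02-27 01:46 UTC
Rule 2/3 (XWK, +10:15): 2022-02-26 20:33 UTC ≤ query < 2022-07-27 11:36 UTC
1·60 + 46 + 615 = 721 min
721 = 0·1440 + 721; 721 = 12·60 + 1 → 12:01, same day
→ 2022-02-27 12:01 XWK

2022-02-27 12:01 XWK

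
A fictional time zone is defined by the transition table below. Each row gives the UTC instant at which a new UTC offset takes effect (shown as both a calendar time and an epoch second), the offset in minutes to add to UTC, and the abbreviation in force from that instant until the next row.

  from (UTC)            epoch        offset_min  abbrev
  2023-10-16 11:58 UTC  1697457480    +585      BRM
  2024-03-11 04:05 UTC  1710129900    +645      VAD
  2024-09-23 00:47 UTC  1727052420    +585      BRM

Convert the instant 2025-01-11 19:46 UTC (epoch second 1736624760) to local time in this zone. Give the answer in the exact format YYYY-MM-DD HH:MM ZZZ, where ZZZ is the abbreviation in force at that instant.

2025-01-12 05:31 BRM

Query: 2025-01-11 19:46 UTC
Rule 3/3 (BRM, +09:45): 2024-09-23 00:47 UTC ≤ query < +∞
19·60 + 46 + 585 = 1771 min
1771 = 1·1440 + 331; 331 = 5·60 + 31 → 05:31, 2025-01-11 + 1 day = 2025-01-12
→ 2025-01-12 05:31 BRM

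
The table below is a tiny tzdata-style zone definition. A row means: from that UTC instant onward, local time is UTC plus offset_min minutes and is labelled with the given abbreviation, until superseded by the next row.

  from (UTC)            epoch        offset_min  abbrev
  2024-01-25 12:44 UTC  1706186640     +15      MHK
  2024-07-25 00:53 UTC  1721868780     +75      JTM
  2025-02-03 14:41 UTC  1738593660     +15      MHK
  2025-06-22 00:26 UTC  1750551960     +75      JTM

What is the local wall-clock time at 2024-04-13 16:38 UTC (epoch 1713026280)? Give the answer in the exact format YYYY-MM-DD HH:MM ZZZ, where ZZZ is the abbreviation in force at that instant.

2024-04-13 16:53 MHK

Query: 2024-04-13 16:38 UTC
Rule 1/4 (MHK, +00:15): 2024-01-25 12:44 UTC ≤ query < 2024-07-25 00:53 UTC
16·60 + 38 + 15 = 1013 min
1013 = 0·1440 + 1013; 1013 = 16·60 + 53 → 16:53, same day
→ 2024-04-13 16:53 MHK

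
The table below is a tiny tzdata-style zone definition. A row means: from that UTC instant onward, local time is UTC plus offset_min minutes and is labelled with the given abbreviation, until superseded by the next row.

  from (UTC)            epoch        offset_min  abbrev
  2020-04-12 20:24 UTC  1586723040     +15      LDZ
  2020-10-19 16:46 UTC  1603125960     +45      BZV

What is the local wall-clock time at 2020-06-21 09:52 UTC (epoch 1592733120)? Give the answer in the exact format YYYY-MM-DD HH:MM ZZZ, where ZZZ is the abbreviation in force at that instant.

Query: 2020-06-21 09:52 UTC
Rule 1/2 (LDZ, +00:15): 2020-04-12 20:24 UTC ≤ query < 2020-10-19 16:46 UTC
9·60 + 52 + 15 = 607 min
607 = 0·1440 + 607; 607 = 10·60 + 7 → 10:07, same day
→ 2020-06-21 10:07 LDZ

2020-06-21 10:07 LDZ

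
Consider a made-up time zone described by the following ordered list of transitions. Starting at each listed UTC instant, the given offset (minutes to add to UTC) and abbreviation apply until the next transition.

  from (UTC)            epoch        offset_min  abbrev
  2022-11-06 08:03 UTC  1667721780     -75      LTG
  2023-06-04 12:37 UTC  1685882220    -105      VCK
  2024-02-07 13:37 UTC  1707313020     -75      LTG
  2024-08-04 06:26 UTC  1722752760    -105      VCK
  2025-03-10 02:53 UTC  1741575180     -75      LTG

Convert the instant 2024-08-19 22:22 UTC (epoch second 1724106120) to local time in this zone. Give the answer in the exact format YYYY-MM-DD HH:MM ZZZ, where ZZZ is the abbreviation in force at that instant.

2024-08-19 20:37 VCK

Query: 2024-08-19 22:22 UTC
Rule 4/5 (VCK, -01:45): 2024-08-04 06:26 UTC ≤ query < 2025-03-10 02:53 UTC
22·60 + 22 - 105 = 1237 min
1237 = 0·1440 + 1237; 1237 = 20·60 + 37 → 20:37, same day
→ 2024-08-19 20:37 VCK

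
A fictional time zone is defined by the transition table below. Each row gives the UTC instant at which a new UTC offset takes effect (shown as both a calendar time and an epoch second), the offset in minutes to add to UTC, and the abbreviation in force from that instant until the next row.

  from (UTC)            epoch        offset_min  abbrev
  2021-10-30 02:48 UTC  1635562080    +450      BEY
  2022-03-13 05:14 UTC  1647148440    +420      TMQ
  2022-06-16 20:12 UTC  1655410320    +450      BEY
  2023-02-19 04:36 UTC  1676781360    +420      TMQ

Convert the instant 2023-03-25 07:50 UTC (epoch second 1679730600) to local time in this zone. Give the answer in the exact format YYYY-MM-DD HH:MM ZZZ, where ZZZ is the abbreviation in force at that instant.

2023-03-25 14:50 TMQ

Query: 2023-03-25 07:50 UTC
Rule 4/4 (TMQ, +07:00): 2023-02-19 04:36 UTC ≤ query < +∞
7·60 + 50 + 420 = 890 min
890 = 0·1440 + 890; 890 = 14·60 + 50 → 14:50, same day
→ 2023-03-25 14:50 TMQ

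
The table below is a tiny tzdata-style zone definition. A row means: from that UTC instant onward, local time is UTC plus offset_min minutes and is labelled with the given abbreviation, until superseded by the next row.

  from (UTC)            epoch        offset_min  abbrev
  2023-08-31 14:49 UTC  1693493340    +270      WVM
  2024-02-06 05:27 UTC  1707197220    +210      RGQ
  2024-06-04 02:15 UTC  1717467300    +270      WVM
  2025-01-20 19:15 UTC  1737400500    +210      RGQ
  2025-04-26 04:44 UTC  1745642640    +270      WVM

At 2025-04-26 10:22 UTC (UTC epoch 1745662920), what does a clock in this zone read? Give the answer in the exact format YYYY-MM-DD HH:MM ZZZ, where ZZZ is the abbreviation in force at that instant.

2025-04-26 14:52 WVM

Query: 2025-04-26 10:22 UTC
Rule 5/5 (WVM, +04:30): 2025-04-26 04:44 UTC ≤ query < +∞
10·60 + 22 + 270 = 892 min
892 = 0·1440 + 892; 892 = 14·60 + 52 → 14:52, same day
→ 2025-04-26 14:52 WVM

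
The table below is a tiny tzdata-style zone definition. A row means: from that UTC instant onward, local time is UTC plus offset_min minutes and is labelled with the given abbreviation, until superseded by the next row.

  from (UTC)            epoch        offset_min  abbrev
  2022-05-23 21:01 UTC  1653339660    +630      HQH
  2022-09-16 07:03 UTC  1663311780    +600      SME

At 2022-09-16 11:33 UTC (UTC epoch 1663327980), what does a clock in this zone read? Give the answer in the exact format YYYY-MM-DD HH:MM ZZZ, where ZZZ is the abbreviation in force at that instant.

Query: 2022-09-16 11:33 UTC
Rule 2/2 (SME, +10:00): 2022-09-16 07:03 UTC ≤ query < +∞
11·60 + 33 + 600 = 1293 min
1293 = 0·1440 + 1293; 1293 = 21·60 + 33 → 21:33, same day
→ 2022-09-16 21:33 SME

2022-09-16 21:33 SME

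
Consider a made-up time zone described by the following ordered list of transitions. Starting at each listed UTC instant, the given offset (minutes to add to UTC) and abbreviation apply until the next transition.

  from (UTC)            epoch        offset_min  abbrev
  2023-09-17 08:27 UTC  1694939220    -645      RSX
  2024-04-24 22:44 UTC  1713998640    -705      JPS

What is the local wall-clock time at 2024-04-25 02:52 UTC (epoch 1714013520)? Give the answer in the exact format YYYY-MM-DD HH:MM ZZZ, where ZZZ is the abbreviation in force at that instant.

Query: 2024-04-25 02:52 UTC
Rule 2/2 (JPS, -11:45): 2024-04-24 22:44 UTC ≤ query < +∞
2·60 + 52 - 705 = -533 min
-533 = -1·1440 + 907; 907 = 15·60 + 7 → 15:07, 2024-04-25 - 1 day = 2024-04-24
→ 2024-04-24 15:07 JPS

2024-04-24 15:07 JPS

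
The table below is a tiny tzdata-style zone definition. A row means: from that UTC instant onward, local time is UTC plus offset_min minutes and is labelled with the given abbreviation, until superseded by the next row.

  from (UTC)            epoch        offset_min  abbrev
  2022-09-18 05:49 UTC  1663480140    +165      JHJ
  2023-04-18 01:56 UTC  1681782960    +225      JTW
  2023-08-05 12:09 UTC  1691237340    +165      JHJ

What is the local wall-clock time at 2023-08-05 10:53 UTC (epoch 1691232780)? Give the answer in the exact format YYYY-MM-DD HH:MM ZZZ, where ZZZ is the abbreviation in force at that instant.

Query: 2023-08-05 10:53 UTC
Rule 2/3 (JTW, +03:45): 2023-04-18 01:56 UTC ≤ query < 2023-08-05 12:09 UTC
10·60 + 53 + 225 = 878 min
878 = 0·1440 + 878; 878 = 14·60 + 38 → 14:38, same day
→ 2023-08-05 14:38 JTW

2023-08-05 14:38 JTW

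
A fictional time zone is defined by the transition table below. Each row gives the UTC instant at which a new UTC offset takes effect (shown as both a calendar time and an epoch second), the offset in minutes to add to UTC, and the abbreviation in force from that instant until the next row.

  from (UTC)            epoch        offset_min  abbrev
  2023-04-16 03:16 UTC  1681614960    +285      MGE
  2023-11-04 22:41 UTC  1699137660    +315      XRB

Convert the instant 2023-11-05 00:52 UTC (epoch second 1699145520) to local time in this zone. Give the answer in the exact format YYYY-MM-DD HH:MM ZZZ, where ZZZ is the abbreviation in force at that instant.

Query: 2023-11-05 00:52 UTC
Rule 2/2 (XRB, +05:15): 2023-11-04 22:41 UTC ≤ query < +∞
0·60 + 52 + 315 = 367 min
367 = 0·1440 + 367; 367 = 6·60 + 7 → 06:07, same day
→ 2023-11-05 06:07 XRB

2023-11-05 06:07 XRB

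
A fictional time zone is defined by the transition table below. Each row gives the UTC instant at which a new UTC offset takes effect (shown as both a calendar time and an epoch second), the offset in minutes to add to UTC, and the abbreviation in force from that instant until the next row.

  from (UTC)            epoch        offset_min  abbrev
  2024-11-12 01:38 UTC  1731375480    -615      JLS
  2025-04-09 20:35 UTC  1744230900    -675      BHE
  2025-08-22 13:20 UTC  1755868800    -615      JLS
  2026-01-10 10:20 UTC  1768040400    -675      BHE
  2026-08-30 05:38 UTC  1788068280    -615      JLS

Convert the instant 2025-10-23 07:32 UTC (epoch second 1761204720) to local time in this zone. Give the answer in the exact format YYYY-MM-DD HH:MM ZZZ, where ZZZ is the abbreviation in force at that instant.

2025-10-22 21:17 JLS

Query: 2025-10-23 07:32 UTC
Rule 3/5 (JLS, -10:15): 2025-08-22 13:20 UTC ≤ query < 2026-01-10 10:20 UTC
7·60 + 32 - 615 = -163 min
-163 = -1·1440 + 1277; 1277 = 21·60 + 17 → 21:17, 2025-10-23 - 1 day = 2025-10-22
→ 2025-10-22 21:17 JLS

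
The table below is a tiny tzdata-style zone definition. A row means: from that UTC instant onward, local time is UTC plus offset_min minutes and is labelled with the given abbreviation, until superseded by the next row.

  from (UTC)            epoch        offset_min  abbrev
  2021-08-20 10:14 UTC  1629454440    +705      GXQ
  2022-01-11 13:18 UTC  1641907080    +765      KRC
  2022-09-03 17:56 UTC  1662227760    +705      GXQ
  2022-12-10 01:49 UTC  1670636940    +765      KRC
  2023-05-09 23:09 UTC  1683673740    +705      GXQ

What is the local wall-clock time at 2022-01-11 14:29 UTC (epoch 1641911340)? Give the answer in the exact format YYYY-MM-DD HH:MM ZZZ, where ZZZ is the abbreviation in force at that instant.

2022-01-12 03:14 KRC

Query: 2022-01-11 14:29 UTC
Rule 2/5 (KRC, +12:45): 2022-01-11 13:18 UTC ≤ query < 2022-09-03 17:56 UTC
14·60 + 29 + 765 = 1634 min
1634 = 1·1440 + 194; 194 = 3·60 + 14 → 03:14, 2022-01-11 + 1 day = 2022-01-12
→ 2022-01-12 03:14 KRC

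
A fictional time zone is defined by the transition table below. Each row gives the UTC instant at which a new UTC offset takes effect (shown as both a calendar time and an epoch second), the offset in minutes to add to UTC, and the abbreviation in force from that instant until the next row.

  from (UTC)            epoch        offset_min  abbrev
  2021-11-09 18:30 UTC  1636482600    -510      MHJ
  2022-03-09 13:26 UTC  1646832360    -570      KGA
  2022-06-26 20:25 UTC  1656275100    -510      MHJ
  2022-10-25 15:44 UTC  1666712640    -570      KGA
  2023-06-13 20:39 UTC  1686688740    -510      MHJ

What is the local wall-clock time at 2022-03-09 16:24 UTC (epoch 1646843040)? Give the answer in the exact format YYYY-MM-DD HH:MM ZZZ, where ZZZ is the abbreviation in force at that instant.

2022-03-09 06:54 KGA

Query: 2022-03-09 16:24 UTC
Rule 2/5 (KGA, -09:30): 2022-03-09 13:26 UTC ≤ query < 2022-06-26 20:25 UTC
16·60 + 24 - 570 = 414 min
414 = 0·1440 + 414; 414 = 6·60 + 54 → 06:54, same day
→ 2022-03-09 06:54 KGA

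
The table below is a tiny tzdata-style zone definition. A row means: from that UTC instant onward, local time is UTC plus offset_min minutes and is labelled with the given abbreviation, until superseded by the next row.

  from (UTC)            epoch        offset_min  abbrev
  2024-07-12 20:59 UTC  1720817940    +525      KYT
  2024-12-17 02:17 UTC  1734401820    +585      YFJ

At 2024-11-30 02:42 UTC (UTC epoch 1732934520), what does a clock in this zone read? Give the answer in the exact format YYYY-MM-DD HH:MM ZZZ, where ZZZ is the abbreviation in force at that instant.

2024-11-30 11:27 KYT

Query: 2024-11-30 02:42 UTC
Rule 1/2 (KYT, +08:45): 2024-07-12 20:59 UTC ≤ query < 2024-12-17 02:17 UTC
2·60 + 42 + 525 = 687 min
687 = 0·1440 + 687; 687 = 11·60 + 27 → 11:27, same day
→ 2024-11-30 11:27 KYT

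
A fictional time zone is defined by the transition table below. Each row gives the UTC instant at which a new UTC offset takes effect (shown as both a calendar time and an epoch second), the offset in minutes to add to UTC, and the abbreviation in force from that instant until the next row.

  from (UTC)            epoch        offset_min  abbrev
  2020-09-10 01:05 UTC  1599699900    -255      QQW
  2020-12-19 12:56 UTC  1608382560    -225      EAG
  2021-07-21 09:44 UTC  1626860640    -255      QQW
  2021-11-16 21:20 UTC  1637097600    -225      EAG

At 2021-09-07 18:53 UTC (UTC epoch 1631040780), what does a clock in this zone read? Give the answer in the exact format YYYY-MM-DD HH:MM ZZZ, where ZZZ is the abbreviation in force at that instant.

2021-09-07 14:38 QQW

Query: 2021-09-07 18:53 UTC
Rule 3/4 (QQW, -04:15): 2021-07-21 09:44 UTC ≤ query < 2021-11-16 21:20 UTC
18·60 + 53 - 255 = 878 min
878 = 0·1440 + 878; 878 = 14·60 + 38 → 14:38, same day
→ 2021-09-07 14:38 QQW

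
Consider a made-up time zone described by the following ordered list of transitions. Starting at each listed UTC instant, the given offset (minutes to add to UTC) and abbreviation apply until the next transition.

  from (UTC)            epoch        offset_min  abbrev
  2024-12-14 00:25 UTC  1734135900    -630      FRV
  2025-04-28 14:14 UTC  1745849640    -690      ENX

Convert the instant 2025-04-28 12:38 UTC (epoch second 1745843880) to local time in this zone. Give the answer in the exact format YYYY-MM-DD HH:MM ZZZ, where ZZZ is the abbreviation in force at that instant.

Query: 2025-04-28 12:38 UTC
Rule 1/2 (FRV, -10:30): 2024-12-14 00:25 UTC ≤ query < 2025-04-28 14:14 UTC
12·60 + 38 - 630 = 128 min
128 = 0·1440 + 128; 128 = 2·60 + 8 → 02:08, same day
→ 2025-04-28 02:08 FRV

2025-04-28 02:08 FRV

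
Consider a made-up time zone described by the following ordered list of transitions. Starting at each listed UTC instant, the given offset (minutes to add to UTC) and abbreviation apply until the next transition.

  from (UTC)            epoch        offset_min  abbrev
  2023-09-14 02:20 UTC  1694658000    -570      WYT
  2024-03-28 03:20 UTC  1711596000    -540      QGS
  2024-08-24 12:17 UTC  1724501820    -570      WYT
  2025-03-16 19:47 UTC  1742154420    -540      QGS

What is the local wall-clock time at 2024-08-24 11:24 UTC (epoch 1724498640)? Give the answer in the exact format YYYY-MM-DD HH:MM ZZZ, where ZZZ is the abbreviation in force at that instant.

Query: 2024-08-24 11:24 UTC
Rule 2/4 (QGS, -09:00): 2024-03-28 03:20 UTC ≤ query < 2024-08-24 12:17 UTC
11·60 + 24 - 540 = 144 min
144 = 0·1440 + 144; 144 = 2·60 + 24 → 02:24, same day
→ 2024-08-24 02:24 QGS

2024-08-24 02:24 QGS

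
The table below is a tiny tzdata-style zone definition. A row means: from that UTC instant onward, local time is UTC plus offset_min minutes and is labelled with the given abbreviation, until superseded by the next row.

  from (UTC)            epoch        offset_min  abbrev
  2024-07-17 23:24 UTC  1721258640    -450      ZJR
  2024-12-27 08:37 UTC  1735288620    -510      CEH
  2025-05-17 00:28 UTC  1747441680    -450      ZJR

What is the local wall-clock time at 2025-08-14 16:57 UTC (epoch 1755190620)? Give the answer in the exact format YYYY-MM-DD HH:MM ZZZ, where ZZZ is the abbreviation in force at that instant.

2025-08-14 09:27 ZJR

Query: 2025-08-14 16:57 UTC
Rule 3/3 (ZJR, -07:30): 2025-05-17 00:28 UTC ≤ query < +∞
16·60 + 57 - 450 = 567 min
567 = 0·1440 + 567; 567 = 9·60 + 27 → 09:27, same day
→ 2025-08-14 09:27 ZJR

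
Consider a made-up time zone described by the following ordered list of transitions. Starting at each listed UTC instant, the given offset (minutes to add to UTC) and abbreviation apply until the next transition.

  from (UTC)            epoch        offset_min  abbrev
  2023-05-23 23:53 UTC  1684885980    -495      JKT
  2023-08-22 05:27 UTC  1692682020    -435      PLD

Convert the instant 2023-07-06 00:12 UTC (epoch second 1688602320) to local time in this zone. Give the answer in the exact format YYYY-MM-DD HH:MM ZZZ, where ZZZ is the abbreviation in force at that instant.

2023-07-05 15:57 JKT

Query: 2023-07-06 00:12 UTC
Rule 1/2 (JKT, -08:15): 2023-05-23 23:53 UTC ≤ query < 2023-08-22 05:27 UTC
0·60 + 12 - 495 = -483 min
-483 = -1·1440 + 957; 957 = 15·60 + 57 → 15:57, 2023-07-06 - 1 day = 2023-07-05
→ 2023-07-05 15:57 JKT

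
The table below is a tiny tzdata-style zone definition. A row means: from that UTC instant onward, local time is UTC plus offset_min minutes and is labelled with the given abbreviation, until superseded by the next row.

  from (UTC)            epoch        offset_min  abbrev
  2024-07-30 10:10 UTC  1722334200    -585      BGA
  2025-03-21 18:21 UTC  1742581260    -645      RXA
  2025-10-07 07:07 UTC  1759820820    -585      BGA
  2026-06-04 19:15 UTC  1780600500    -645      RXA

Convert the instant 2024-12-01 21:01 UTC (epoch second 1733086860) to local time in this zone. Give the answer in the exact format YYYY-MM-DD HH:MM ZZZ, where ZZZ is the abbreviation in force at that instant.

Query: 2024-12-01 21:01 UTC
Rule 1/4 (BGA, -09:45): 2024-07-30 10:10 UTC ≤ query < 2025-03-21 18:21 UTC
21·60 + 1 - 585 = 676 min
676 = 0·1440 + 676; 676 = 11·60 + 16 → 11:16, same day
→ 2024-12-01 11:16 BGA

2024-12-01 11:16 BGA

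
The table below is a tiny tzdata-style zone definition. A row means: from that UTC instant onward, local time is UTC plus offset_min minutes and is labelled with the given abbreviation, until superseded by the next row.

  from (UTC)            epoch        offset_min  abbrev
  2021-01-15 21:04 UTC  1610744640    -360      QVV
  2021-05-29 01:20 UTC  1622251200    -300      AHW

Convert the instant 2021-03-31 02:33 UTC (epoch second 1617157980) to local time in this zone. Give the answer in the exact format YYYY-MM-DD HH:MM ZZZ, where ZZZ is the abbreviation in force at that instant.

2021-03-30 20:33 QVV

Query: 2021-03-31 02:33 UTC
Rule 1/2 (QVV, -06:00): 2021-01-15 21:04 UTC ≤ query < 2021-05-29 01:20 UTC
2·60 + 33 - 360 = -207 min
-207 = -1·1440 + 1233; 1233 = 20·60 + 33 → 20:33, 2021-03-31 - 1 day = 2021-03-30
→ 2021-03-30 20:33 QVV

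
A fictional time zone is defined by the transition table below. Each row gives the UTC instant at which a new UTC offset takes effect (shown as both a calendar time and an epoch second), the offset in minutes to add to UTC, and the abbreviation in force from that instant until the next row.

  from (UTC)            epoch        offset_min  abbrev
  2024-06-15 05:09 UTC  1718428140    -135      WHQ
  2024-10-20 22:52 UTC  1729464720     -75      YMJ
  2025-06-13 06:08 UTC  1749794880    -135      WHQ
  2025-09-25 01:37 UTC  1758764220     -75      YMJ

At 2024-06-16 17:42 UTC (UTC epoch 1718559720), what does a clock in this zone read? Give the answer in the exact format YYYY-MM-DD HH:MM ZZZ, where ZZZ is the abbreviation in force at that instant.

2024-06-16 15:27 WHQ

Query: 2024-06-16 17:42 UTC
Rule 1/4 (WHQ, -02:15): 2024-06-15 05:09 UTC ≤ query < 2024-10-20 22:52 UTC
17·60 + 42 - 135 = 927 min
927 = 0·1440 + 927; 927 = 15·60 + 27 → 15:27, same day
→ 2024-06-16 15:27 WHQ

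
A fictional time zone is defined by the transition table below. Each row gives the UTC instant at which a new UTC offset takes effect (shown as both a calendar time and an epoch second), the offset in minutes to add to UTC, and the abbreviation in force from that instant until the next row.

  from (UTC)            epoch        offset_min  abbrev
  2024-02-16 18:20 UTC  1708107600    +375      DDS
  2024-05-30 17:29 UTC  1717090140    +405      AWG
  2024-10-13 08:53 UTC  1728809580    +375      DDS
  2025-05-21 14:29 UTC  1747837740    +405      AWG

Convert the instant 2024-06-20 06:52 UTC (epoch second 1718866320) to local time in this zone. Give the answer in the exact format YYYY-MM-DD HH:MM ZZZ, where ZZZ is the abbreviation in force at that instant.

2024-06-20 13:37 AWG

Query: 2024-06-20 06:52 UTC
Rule 2/4 (AWG, +06:45): 2024-05-30 17:29 UTC ≤ query < 2024-10-13 08:53 UTC
6·60 + 52 + 405 = 817 min
817 = 0·1440 + 817; 817 = 13·60 + 37 → 13:37, same day
→ 2024-06-20 13:37 AWG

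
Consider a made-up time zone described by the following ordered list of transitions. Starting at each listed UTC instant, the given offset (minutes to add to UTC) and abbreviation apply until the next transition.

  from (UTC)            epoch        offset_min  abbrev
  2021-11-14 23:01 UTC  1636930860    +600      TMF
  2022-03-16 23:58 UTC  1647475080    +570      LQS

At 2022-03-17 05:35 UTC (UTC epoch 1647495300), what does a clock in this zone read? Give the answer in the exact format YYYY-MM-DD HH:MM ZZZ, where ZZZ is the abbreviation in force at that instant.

2022-03-17 15:05 LQS

Query: 2022-03-17 05:35 UTC
Rule 2/2 (LQS, +09:30): 2022-03-16 23:58 UTC ≤ query < +∞
5·60 + 35 + 570 = 905 min
905 = 0·1440 + 905; 905 = 15·60 + 5 → 15:05, same day
→ 2022-03-17 15:05 LQS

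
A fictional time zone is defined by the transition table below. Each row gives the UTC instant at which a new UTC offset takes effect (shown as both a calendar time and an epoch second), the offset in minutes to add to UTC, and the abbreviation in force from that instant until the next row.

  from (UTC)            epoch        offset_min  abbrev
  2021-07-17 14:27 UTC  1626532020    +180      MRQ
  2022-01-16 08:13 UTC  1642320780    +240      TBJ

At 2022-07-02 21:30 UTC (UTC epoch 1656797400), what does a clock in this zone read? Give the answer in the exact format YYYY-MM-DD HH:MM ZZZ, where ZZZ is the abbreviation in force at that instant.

2022-07-03 01:30 TBJ

Query: 2022-07-02 21:30 UTC
Rule 2/2 (TBJ, +04:00): 2022-01-16 08:13 UTC ≤ query < +∞
21·60 + 30 + 240 = 1530 min
1530 = 1·1440 + 90; 90 = 1·60 + 30 → 01:30, 2022-07-02 + 1 day = 2022-07-03
→ 2022-07-03 01:30 TBJ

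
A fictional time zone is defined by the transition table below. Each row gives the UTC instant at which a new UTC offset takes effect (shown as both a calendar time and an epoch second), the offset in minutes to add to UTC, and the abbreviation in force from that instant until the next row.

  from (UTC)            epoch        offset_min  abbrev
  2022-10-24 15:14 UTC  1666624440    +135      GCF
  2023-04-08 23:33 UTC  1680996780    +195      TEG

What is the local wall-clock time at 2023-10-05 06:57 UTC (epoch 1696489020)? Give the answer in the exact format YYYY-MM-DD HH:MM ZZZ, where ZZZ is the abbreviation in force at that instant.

2023-10-05 10:12 TEG

Query: 2023-10-05 06:57 UTC
Rule 2/2 (TEG, +03:15): 2023-04-08 23:33 UTC ≤ query < +∞
6·60 + 57 + 195 = 612 min
612 = 0·1440 + 612; 612 = 10·60 + 12 → 10:12, same day
→ 2023-10-05 10:12 TEG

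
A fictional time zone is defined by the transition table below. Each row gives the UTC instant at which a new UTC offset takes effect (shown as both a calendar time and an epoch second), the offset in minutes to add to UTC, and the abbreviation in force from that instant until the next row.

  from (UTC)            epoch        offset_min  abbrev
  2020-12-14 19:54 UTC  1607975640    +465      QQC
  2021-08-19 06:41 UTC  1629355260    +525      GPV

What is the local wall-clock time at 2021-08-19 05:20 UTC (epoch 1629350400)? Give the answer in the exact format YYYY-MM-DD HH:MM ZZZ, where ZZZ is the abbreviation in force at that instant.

Query: 2021-08-19 05:20 UTC
Rule 1/2 (QQC, +07:45): 2020-12-14 19:54 UTC ≤ query < 2021-08-19 06:41 UTC
5·60 + 20 + 465 = 785 min
785 = 0·1440 + 785; 785 = 13·60 + 5 → 13:05, same day
→ 2021-08-19 13:05 QQC

2021-08-19 13:05 QQC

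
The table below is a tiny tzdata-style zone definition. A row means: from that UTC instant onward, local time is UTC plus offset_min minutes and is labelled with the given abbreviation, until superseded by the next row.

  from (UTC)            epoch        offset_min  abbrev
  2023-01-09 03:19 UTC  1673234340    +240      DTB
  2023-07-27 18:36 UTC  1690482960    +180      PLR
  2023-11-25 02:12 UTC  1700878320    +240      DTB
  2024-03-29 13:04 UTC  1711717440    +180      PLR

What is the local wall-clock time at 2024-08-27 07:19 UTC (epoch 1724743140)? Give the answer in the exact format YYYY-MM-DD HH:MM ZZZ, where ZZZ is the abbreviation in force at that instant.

Query: 2024-08-27 07:19 UTC
Rule 4/4 (PLR, +03:00): 2024-03-29 13:04 UTC ≤ query < +∞
7·60 + 19 + 180 = 619 min
619 = 0·1440 + 619; 619 = 10·60 + 19 → 10:19, same day
→ 2024-08-27 10:19 PLR

2024-08-27 10:19 PLR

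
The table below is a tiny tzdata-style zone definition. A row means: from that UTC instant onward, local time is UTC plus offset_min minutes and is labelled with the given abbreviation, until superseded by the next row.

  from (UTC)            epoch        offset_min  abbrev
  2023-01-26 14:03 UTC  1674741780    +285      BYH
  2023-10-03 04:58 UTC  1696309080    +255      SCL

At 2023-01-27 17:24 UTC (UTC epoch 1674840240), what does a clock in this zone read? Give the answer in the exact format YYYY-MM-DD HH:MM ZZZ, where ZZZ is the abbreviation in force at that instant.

Query: 2023-01-27 17:24 UTC
Rule 1/2 (BYH, +04:45): 2023-01-26 14:03 UTC ≤ query < 2023-10-03 04:58 UTC
17·60 + 24 + 285 = 1329 min
1329 = 0·1440 + 1329; 1329 = 22·60 + 9 → 22:09, same day
→ 2023-01-27 22:09 BYH

2023-01-27 22:09 BYH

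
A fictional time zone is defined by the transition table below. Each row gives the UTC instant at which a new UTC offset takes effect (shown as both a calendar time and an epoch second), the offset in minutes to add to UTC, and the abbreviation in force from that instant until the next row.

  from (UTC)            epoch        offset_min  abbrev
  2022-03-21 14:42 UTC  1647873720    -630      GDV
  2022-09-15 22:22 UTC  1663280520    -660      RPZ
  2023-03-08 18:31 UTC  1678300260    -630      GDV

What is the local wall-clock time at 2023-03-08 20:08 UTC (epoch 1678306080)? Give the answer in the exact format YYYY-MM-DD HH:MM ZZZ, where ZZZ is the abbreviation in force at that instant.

Query: 2023-03-08 20:08 UTC
Rule 3/3 (GDV, -10:30): 2023-03-08 18:31 UTC ≤ query < +∞
20·60 + 8 - 630 = 578 min
578 = 0·1440 + 578; 578 = 9·60 + 38 → 09:38, same day
→ 2023-03-08 09:38 GDV

2023-03-08 09:38 GDV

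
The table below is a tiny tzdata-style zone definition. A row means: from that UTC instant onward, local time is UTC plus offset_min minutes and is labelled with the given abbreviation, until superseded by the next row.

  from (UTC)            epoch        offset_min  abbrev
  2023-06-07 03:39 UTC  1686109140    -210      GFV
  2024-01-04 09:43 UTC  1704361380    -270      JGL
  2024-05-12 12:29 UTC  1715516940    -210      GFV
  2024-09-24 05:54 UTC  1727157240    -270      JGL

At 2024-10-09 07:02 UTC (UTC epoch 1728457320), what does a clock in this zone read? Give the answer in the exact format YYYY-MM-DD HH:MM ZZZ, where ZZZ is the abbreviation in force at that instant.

2024-10-09 02:32 JGL

Query: 2024-10-09 07:02 UTC
Rule 4/4 (JGL, -04:30): 2024-09-24 05:54 UTC ≤ query < +∞
7·60 + 2 - 270 = 152 min
152 = 0·1440 + 152; 152 = 2·60 + 32 → 02:32, same day
→ 2024-10-09 02:32 JGL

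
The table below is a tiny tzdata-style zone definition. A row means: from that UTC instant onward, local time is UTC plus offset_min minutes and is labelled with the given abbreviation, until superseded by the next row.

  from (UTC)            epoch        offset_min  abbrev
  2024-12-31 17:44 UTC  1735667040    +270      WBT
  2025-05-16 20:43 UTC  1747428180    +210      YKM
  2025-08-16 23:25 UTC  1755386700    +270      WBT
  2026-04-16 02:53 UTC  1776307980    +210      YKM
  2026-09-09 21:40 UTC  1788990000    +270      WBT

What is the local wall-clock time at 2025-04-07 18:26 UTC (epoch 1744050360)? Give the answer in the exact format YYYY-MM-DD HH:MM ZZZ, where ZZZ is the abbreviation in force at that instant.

2025-04-07 22:56 WBT

Query: 2025-04-07 18:26 UTC
Rule 1/5 (WBT, +04:30): 2024-12-31 17:44 UTC ≤ query < 2025-05-16 20:43 UTC
18·60 + 26 + 270 = 1376 min
1376 = 0·1440 + 1376; 1376 = 22·60 + 56 → 22:56, same day
→ 2025-04-07 22:56 WBT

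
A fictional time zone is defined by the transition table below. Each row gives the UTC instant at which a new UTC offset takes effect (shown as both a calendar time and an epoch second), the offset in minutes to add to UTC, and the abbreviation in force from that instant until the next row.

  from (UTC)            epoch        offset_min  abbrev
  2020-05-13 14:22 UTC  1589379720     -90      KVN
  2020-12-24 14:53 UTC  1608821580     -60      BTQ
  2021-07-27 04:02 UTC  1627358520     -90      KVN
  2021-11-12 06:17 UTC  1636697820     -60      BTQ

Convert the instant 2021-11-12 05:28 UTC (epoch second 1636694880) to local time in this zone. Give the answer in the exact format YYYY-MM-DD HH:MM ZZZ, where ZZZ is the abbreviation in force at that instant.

2021-11-12 03:58 KVN

Query: 2021-11-12 05:28 UTC
Rule 3/4 (KVN, -01:30): 2021-07-27 04:02 UTC ≤ query < 2021-11-12 06:17 UTC
5·60 + 28 - 90 = 238 min
238 = 0·1440 + 238; 238 = 3·60 + 58 → 03:58, same day
→ 2021-11-12 03:58 KVN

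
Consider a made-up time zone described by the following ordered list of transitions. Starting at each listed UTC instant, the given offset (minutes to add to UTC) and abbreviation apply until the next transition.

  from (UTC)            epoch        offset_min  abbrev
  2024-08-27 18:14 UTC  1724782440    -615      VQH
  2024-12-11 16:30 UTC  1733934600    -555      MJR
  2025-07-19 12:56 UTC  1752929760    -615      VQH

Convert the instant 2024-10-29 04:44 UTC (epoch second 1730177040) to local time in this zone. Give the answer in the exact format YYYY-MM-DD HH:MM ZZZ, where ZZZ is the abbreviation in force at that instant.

Query: 2024-10-29 04:44 UTC
Rule 1/3 (VQH, -10:15): 2024-08-27 18:14 UTC ≤ query < 2024-12-11 16:30 UTC
4·60 + 44 - 615 = -331 min
-331 = -1·1440 + 1109; 1109 = 18·60 + 29 → 18:29, 2024-10-29 - 1 day = 2024-10-28
→ 2024-10-28 18:29 VQH

2024-10-28 18:29 VQH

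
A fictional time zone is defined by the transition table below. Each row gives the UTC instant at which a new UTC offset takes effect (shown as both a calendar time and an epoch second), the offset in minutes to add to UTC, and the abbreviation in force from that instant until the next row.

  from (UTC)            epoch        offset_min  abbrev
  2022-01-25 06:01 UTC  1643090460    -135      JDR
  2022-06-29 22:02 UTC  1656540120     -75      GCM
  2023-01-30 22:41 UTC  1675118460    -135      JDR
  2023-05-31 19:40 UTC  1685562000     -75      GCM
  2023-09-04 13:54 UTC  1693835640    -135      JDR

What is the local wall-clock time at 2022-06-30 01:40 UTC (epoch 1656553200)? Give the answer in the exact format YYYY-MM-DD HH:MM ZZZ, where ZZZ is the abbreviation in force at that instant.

Query: 2022-06-30 01:40 UTC
Rule 2/5 (GCM, -01:15): 2022-06-29 22:02 UTC ≤ query < 2023-01-30 22:41 UTC
1·60 + 40 - 75 = 25 min
25 = 0·1440 + 25; 25 = 0·60 + 25 → 00:25, same day
→ 2022-06-30 00:25 GCM

2022-06-30 00:25 GCM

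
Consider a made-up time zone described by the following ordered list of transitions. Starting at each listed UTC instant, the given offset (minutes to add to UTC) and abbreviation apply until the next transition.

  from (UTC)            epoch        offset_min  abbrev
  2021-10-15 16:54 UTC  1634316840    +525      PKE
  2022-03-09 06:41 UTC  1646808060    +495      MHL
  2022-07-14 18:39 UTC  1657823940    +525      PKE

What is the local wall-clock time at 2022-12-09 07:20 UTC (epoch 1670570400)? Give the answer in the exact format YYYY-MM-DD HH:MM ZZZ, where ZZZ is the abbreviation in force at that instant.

2022-12-09 16:05 PKE

Query: 2022-12-09 07:20 UTC
Rule 3/3 (PKE, +08:45): 2022-07-14 18:39 UTC ≤ query < +∞
7·60 + 20 + 525 = 965 min
965 = 0·1440 + 965; 965 = 16·60 + 5 → 16:05, same day
→ 2022-12-09 16:05 PKE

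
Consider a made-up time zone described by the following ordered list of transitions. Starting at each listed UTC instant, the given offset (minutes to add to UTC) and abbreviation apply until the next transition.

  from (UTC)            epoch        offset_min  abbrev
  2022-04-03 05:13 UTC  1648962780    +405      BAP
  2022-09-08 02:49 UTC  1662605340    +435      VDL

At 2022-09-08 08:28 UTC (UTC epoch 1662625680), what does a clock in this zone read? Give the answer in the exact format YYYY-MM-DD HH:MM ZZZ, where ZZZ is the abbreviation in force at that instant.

Query: 2022-09-08 08:28 UTC
Rule 2/2 (VDL, +07:15): 2022-09-08 02:49 UTC ≤ query < +∞
8·60 + 28 + 435 = 943 min
943 = 0·1440 + 943; 943 = 15·60 + 43 → 15:43, same day
→ 2022-09-08 15:43 VDL

2022-09-08 15:43 VDL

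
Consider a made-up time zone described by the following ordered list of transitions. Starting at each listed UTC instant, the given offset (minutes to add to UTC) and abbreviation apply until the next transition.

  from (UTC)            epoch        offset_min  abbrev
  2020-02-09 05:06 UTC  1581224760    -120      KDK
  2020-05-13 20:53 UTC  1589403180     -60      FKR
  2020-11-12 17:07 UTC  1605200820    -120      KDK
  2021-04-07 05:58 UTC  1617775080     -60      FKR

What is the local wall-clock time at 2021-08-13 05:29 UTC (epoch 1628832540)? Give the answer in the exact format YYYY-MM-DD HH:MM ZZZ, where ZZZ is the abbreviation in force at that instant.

Query: 2021-08-13 05:29 UTC
Rule 4/4 (FKR, -01:00): 2021-04-07 05:58 UTC ≤ query < +∞
5·60 + 29 - 60 = 269 min
269 = 0·1440 + 269; 269 = 4·60 + 29 → 04:29, same day
→ 2021-08-13 04:29 FKR

2021-08-13 04:29 FKR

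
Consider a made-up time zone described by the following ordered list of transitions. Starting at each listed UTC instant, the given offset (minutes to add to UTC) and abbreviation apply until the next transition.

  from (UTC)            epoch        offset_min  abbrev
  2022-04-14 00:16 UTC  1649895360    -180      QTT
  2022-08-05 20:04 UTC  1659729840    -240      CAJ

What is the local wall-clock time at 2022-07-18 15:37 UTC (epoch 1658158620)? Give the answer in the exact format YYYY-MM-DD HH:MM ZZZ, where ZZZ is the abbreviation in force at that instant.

2022-07-18 12:37 QTT

Query: 2022-07-18 15:37 UTC
Rule 1/2 (QTT, -03:00): 2022-04-14 00:16 UTC ≤ query < 2022-08-05 20:04 UTC
15·60 + 37 - 180 = 757 min
757 = 0·1440 + 757; 757 = 12·60 + 37 → 12:37, same day
→ 2022-07-18 12:37 QTT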